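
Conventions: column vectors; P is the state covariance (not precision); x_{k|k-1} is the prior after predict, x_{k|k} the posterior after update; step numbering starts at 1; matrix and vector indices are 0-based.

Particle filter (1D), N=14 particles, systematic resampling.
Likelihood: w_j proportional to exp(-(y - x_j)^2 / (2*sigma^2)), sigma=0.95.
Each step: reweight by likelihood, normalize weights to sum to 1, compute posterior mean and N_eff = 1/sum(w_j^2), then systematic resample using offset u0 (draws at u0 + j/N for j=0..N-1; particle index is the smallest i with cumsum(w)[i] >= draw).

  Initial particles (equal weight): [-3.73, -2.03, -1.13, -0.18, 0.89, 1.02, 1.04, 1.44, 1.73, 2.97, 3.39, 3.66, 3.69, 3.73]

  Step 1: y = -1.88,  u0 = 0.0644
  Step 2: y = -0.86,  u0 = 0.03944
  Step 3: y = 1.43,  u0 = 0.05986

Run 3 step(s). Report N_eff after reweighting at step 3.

N_eff = 3.7765

step 1: w=[0.0713, 0.4687, 0.3475, 0.0957, 0.0068, 0.0045, 0.0042, 0.0011, 0.0003, 0.0000, 0.0000, 0.0000, 0.0000, 0.0000]  mean=-1.6100  Neff=2.8191  idx=[0, 1, 1, 1, 1, 1, 1, 2, 2, 2, 2, 2, 3, 5]
step 2: w=[0.0012, 0.0549, 0.0549, 0.0549, 0.0549, 0.0549, 0.0549, 0.1125, 0.1125, 0.1125, 0.1125, 0.1125, 0.0907, 0.0165]  mean=-1.3078  Neff=11.1338  idx=[1, 2, 4, 5, 6, 7, 8, 8, 9, 10, 10, 11, 12, 12]
step 3: w=[0.0020, 0.0020, 0.0020, 0.0020, 0.0020, 0.0397, 0.0397, 0.0397, 0.0397, 0.0397, 0.0397, 0.0397, 0.3562, 0.3562]  mean=-0.4621  Neff=3.7765  idx=[6, 8, 9, 11, 12, 12, 12, 12, 12, 13, 13, 13, 13, 13]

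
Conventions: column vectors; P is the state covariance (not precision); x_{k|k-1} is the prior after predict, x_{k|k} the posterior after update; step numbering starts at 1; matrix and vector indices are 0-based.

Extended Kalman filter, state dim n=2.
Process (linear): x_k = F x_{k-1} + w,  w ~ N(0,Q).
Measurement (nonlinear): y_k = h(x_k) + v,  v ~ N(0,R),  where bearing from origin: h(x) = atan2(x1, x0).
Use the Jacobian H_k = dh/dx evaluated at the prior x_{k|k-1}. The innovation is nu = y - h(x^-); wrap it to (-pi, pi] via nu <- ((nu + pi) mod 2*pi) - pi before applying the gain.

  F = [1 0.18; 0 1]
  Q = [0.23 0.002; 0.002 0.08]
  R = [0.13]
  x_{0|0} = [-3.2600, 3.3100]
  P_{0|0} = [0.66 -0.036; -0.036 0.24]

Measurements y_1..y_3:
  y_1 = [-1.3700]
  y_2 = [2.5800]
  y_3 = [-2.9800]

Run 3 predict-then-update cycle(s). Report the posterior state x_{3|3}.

x_post = [-4.8645, 2.2076]

step 1: x^-=[-2.6642, 3.3100]  P^-=[0.8848 0.0092; 0.0092 0.3200]  H_jac=[-0.1833 -0.1476]  S=[0.1672]  K=[-0.9783; -0.2925]  nu=[2.6647]  x^+=[-5.2710, 2.5306]  P^+=[0.7248 -0.0386; -0.0386 0.3057]
step 2: x^-=[-4.8155, 2.5306]  P^-=[0.9508 0.0184; 0.0184 0.3857]  H_jac=[-0.0855 -0.1627]  S=[0.1477]  K=[-0.5708; -0.4356]  nu=[-0.0778]  x^+=[-4.7711, 2.5645]  P^+=[0.9027 -0.0183; -0.0183 0.3577]
step 3: x^-=[-4.3095, 2.5645]  P^-=[1.1376 0.0480; 0.0480 0.4377]  H_jac=[-0.1020 -0.1714]  S=[0.1564]  K=[-0.7946; -0.5110]  nu=[0.6984]  x^+=[-4.8645, 2.2076]  P^+=[1.0389 -0.0154; -0.0154 0.3968]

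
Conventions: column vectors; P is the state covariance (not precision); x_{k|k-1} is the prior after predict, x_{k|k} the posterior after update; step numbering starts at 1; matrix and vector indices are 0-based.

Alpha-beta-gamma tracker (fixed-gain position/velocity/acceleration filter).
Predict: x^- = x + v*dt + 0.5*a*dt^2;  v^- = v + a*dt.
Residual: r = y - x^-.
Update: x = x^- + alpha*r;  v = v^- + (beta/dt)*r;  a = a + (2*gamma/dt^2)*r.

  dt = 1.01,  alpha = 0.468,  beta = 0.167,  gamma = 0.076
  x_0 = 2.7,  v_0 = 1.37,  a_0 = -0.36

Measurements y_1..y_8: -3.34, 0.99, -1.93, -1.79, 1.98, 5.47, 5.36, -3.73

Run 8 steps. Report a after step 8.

step 1: x_pred=3.9001  r=-7.2401  x^+=0.5117  v^+=-0.1907  a^+=-1.4388
step 2: x_pred=-0.4148  r=1.4048  x^+=0.2427  v^+=-1.4116  a^+=-1.2295
step 3: x_pred=-1.8102  r=-0.1198  x^+=-1.8663  v^+=-2.6732  a^+=-1.2473
step 4: x_pred=-5.2024  r=3.4124  x^+=-3.6054  v^+=-3.3688  a^+=-0.7389
step 5: x_pred=-7.3848  r=9.3648  x^+=-3.0021  v^+=-2.5666  a^+=0.6565
step 6: x_pred=-5.2595  r=10.7295  x^+=-0.2381  v^+=-0.1295  a^+=2.2553
step 7: x_pred=0.7815  r=4.5785  x^+=2.9242  v^+=2.9054  a^+=2.9375
step 8: x_pred=7.3570  r=-11.0870  x^+=2.1683  v^+=4.0391  a^+=1.2855

a_post = 1.2855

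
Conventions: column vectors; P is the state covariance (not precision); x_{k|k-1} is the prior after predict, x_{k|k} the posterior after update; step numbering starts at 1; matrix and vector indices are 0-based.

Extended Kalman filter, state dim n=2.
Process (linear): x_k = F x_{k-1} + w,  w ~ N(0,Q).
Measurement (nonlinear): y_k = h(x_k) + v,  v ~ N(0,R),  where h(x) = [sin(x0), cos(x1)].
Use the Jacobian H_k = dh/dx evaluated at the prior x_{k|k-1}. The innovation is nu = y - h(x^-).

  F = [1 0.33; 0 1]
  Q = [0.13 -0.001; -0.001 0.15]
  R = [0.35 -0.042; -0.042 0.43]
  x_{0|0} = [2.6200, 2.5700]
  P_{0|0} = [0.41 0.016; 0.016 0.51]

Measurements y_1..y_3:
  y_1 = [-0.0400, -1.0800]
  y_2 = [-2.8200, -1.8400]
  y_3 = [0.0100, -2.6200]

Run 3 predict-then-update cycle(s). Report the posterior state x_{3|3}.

x_post = [6.1409, 2.8189]

step 1: x^-=[3.4681, 2.5700]  P^-=[0.6061 0.1833; 0.1833 0.6600]  H_jac=[-0.9472 0.0000; 0.0000 -0.5410]  S=[0.8937 0.0519; 0.0519 0.6231]  K=[-0.6362 -0.1061; -0.1618 -0.5595]  nu=[0.2807, -0.2390]  x^+=[3.3149, 2.6583]  P^+=[0.2304 0.0350; 0.0350 0.4322]
step 2: x^-=[4.1921, 2.6583]  P^-=[0.4305 0.1766; 0.1766 0.5822]  H_jac=[-0.4971 0.0000; 0.0000 -0.4647]  S=[0.4564 -0.0012; -0.0012 0.5557]  K=[-0.4693 -0.1487; -0.1936 -0.4872]  nu=[-1.9523, -0.9545]  x^+=[5.2503, 3.5014]  P^+=[0.3179 0.0952; 0.0952 0.4333]
step 3: x^-=[6.4058, 3.5014]  P^-=[0.5579 0.2372; 0.2372 0.5833]  H_jac=[0.9925 0.0000; 0.0000 0.3521]  S=[0.8995 0.0409; 0.0409 0.5023]  K=[0.6102 0.1166; 0.2440 0.3890]  nu=[-0.1123, -1.6840]  x^+=[6.1409, 2.8189]  P^+=[0.2103 0.0696; 0.0696 0.4460]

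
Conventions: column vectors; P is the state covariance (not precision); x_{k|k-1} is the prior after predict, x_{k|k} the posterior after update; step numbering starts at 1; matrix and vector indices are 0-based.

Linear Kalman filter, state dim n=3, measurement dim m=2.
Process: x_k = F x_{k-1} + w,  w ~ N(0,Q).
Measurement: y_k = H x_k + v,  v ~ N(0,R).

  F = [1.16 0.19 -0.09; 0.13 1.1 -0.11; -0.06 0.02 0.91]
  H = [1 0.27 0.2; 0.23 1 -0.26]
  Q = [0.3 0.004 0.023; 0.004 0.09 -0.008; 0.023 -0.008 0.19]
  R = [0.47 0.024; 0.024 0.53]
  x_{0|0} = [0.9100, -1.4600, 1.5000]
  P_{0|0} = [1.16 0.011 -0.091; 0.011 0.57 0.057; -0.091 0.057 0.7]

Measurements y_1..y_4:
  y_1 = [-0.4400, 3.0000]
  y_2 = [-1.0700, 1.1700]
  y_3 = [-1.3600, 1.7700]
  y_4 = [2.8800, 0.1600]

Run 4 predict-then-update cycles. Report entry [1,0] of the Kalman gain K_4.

K[1,0] = 0.0049

step 1: x^-=[0.6432, -1.6527, 1.2812]  P^-=[1.9090 0.3251 -0.1996; 0.3251 0.7997 -0.0297; -0.1996 -0.0297 0.7861]  S=[2.5613 1.0223; 1.0223 1.6727]  K=[0.7530 0.0277; -0.0021 0.5287; 0.0623 -0.2055]  nu=[-0.8932, 4.8379]  x^+=[0.1047, 0.9070, 0.2314]  P^+=[0.4129 -0.1022 -0.1539; -0.1022 0.3344 0.1182; -0.1539 0.1182 0.7317]
step 2: x^-=[0.2729, 0.9858, 0.2224]  P^-=[0.8567 0.0177 -0.2086; 0.0177 0.4570 0.0282; -0.2086 0.0282 0.8189]  S=[1.3219 0.3690; 0.3690 1.1061]  K=[0.6089 0.0401; -0.0039 0.4115; 0.0337 -0.2216]  nu=[-1.6536, 0.1792]  x^+=[-0.7268, 1.0660, 0.1270]  P^+=[0.3467 -0.0898 -0.1766; -0.0898 0.2709 0.1238; -0.1766 0.1238 0.7686]
step 3: x^-=[-0.6520, 1.0641, 0.1805]  P^-=[0.7756 0.0134 -0.2303; 0.0134 0.3823 0.0256; -0.2303 0.0256 0.8518]  S=[1.2255 0.3282; 0.3282 1.0313]  K=[0.5826 0.0587; 0.0011 0.3669; 0.0233 -0.2487]  nu=[-1.0314, 0.9028]  x^+=[-1.1999, 1.3942, -0.0680]  P^+=[0.3337 -0.0797 -0.1848; -0.0797 0.2432 0.1170; -0.1848 0.1170 0.7912]
step 4: x^-=[-1.1209, 1.3851, 0.0380]  P^-=[0.7637 0.0210 -0.2411; 0.0210 0.3537 0.0144; -0.2411 0.0144 0.8711]  S=[1.2107 0.3256; 0.3256 1.0140]  K=[0.5766 0.0706; 0.0049 0.3483; 0.0207 -0.2705]  nu=[3.6193, -0.9574]  x^+=[0.8985, 1.0694, 0.3719]  P^+=[0.3296 -0.0729 -0.1859; -0.0729 0.2295 0.1079; -0.1859 0.1079 0.8000]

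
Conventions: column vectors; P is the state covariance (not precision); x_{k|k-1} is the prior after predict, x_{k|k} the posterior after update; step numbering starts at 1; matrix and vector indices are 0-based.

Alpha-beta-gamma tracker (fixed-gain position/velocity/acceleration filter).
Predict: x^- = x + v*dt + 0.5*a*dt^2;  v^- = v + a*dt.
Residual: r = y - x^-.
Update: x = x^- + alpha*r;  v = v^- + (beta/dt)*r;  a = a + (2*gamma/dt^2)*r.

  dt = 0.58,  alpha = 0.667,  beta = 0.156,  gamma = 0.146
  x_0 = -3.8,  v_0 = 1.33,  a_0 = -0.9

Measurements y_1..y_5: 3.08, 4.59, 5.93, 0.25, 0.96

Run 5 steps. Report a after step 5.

step 1: x_pred=-3.1800  r=6.2600  x^+=0.9954  v^+=2.4917  a^+=4.5338
step 2: x_pred=3.2032  r=1.3868  x^+=4.1282  v^+=5.4943  a^+=5.7375
step 3: x_pred=8.2799  r=-2.3499  x^+=6.7125  v^+=8.1900  a^+=3.6977
step 4: x_pred=12.0847  r=-11.8347  x^+=4.1910  v^+=7.1516  a^+=-6.5749
step 5: x_pred=7.2330  r=-6.2730  x^+=3.0489  v^+=1.6509  a^+=-12.0200

a_post = -12.0200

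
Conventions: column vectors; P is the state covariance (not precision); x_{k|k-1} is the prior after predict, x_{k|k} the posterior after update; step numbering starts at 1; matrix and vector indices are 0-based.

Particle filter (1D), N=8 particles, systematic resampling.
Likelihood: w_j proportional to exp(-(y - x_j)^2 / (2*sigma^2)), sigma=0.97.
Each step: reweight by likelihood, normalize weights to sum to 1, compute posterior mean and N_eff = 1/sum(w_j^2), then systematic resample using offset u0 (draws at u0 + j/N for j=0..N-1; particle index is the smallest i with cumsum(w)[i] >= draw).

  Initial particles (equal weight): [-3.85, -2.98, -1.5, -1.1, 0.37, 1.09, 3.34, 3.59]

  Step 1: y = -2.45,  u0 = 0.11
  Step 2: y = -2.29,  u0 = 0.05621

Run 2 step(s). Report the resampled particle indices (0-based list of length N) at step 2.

resampled_idx = [1, 1, 2, 3, 4, 5, 5, 7]

step 1: w=[0.1583, 0.3865, 0.2777, 0.1703, 0.0066, 0.0006, 0.0000, 0.0000]  mean=-2.3622  Neff=3.5636  idx=[0, 1, 1, 1, 2, 2, 3, 3]
step 2: w=[0.0551, 0.1559, 0.1559, 0.1559, 0.1441, 0.1441, 0.0946, 0.0946]  mean=-2.2458  Neff=7.3896  idx=[1, 1, 2, 3, 4, 5, 5, 7]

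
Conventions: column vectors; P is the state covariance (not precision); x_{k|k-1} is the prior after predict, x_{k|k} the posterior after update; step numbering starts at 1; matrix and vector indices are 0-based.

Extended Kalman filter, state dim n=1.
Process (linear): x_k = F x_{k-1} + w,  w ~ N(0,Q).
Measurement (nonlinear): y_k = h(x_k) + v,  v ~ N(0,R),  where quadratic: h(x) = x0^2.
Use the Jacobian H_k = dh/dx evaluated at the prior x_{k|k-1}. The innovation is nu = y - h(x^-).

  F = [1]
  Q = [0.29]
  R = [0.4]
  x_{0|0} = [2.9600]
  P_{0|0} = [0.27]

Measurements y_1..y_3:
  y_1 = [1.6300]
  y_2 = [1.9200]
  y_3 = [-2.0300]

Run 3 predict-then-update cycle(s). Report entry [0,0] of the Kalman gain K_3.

K[0,0] = 0.2981

step 1: x^-=[2.9600]  P^-=[0.5600]  H_jac=[5.9200]  S=[20.0260]  K=[0.1655]  nu=[-7.1316]  x^+=[1.7794]  P^+=[0.0112]
step 2: x^-=[1.7794]  P^-=[0.3012]  H_jac=[3.5588]  S=[4.2145]  K=[0.2543]  nu=[-1.2463]  x^+=[1.4624]  P^+=[0.0286]
step 3: x^-=[1.4624]  P^-=[0.3186]  H_jac=[2.9249]  S=[3.1255]  K=[0.2981]  nu=[-4.1687]  x^+=[0.2196]  P^+=[0.0408]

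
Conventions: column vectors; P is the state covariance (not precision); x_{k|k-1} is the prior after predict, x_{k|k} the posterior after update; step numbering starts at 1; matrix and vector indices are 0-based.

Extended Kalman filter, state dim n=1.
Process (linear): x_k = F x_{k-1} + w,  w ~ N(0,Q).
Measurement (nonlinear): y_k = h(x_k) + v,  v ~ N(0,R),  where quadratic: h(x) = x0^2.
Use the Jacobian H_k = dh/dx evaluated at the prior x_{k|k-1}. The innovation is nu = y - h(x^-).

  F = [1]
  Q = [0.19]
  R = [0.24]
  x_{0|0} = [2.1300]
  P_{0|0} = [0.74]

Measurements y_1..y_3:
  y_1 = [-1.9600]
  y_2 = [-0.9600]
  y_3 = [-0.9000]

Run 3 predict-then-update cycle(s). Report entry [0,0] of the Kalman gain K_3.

K[0,0] = 0.0245

step 1: x^-=[2.1300]  P^-=[0.9300]  H_jac=[4.2600]  S=[17.1173]  K=[0.2315]  nu=[-6.4969]  x^+=[0.6263]  P^+=[0.0130]
step 2: x^-=[0.6263]  P^-=[0.2030]  H_jac=[1.2526]  S=[0.5586]  K=[0.4553]  nu=[-1.3522]  x^+=[0.0106]  P^+=[0.0872]
step 3: x^-=[0.0106]  P^-=[0.2772]  H_jac=[0.0212]  S=[0.2401]  K=[0.0245]  nu=[-0.9001]  x^+=[-0.0114]  P^+=[0.2771]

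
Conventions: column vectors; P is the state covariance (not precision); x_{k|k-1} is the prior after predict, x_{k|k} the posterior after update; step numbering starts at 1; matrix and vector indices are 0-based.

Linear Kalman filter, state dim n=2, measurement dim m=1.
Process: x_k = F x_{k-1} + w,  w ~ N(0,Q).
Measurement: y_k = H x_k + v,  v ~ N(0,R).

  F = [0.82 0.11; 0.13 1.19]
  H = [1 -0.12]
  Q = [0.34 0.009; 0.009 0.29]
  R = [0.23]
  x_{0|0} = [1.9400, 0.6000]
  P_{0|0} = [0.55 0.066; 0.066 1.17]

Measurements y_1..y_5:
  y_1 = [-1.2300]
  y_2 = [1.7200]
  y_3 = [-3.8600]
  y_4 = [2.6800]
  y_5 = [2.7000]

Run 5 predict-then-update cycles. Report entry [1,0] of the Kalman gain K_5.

step 1: x^-=[1.6568, 0.9662]  P^-=[0.7359 0.2861; 0.2861 1.9766]  S=[0.9257]  K=[0.7579; 0.0529]  nu=[-2.7709]  x^+=[-0.4432, 0.8197]  P^+=[0.2042 0.2490; 0.2490 1.9740]
step 2: x^-=[-0.2732, 0.9178]  P^-=[0.5461 0.5357; 0.5357 3.1658]  S=[0.6931]  K=[0.6951; 0.2248]  nu=[2.1034]  x^+=[1.1889, 1.3907]  P^+=[0.2112 0.4274; 0.4274 3.1308]
step 3: x^-=[1.1279, 1.8095]  P^-=[0.5970 0.8645; 0.8645 4.8593]  S=[0.6895]  K=[0.7154; 0.4081]  nu=[-4.7708]  x^+=[-2.2850, -0.1375]  P^+=[0.2441 0.6632; 0.6632 4.7445]
step 4: x^-=[-1.8889, -0.4607]  P^-=[0.6812 1.3127; 1.3127 7.2180]  S=[0.7001]  K=[0.7480; 0.6379]  nu=[4.5136]  x^+=[1.4874, 2.4183]  P^+=[0.2895 0.9787; 0.9787 6.9332]
step 5: x^-=[1.4856, 3.0712]  P^-=[0.7951 1.9164; 1.9164 10.4157]  S=[0.7151]  K=[0.7902; 0.9320]  nu=[1.5829]  x^+=[2.7365, 4.5464]  P^+=[0.3485 1.3897; 1.3897 9.7945]

K[1,0] = 0.9320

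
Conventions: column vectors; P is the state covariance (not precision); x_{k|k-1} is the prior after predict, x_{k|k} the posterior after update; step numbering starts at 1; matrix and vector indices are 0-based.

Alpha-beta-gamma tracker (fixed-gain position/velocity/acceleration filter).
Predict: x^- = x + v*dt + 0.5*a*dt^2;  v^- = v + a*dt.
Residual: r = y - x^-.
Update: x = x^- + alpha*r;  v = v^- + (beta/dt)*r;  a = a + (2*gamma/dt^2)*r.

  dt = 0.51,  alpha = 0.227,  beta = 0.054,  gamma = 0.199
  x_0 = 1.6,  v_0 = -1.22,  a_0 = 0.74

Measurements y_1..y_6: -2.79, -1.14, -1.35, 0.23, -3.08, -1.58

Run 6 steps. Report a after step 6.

a_post = 20.2836

step 1: x_pred=1.0740  r=-3.8640  x^+=0.1969  v^+=-1.2517  a^+=-5.1727
step 2: x_pred=-1.1142  r=-0.0258  x^+=-1.1200  v^+=-3.8925  a^+=-5.2122
step 3: x_pred=-3.7831  r=2.4331  x^+=-3.2308  v^+=-6.2931  a^+=-1.4891
step 4: x_pred=-6.6339  r=6.8639  x^+=-5.0758  v^+=-6.3258  a^+=9.0139
step 5: x_pred=-7.1297  r=4.0497  x^+=-6.2104  v^+=-1.2999  a^+=15.2107
step 6: x_pred=-4.8952  r=3.3152  x^+=-4.1427  v^+=6.8086  a^+=20.2836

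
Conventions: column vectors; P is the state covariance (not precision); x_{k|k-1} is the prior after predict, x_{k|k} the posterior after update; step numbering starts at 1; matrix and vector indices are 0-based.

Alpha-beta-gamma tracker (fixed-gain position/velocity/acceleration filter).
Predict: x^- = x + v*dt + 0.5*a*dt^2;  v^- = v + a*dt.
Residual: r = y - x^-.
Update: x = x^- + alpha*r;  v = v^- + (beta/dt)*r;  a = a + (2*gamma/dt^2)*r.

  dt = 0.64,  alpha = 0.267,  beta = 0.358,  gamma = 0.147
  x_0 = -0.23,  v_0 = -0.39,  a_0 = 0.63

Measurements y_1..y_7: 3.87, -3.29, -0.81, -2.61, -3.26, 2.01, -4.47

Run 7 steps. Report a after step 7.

step 1: x_pred=-0.3506  r=4.2206  x^+=0.7763  v^+=2.3741  a^+=3.6594
step 2: x_pred=3.0452  r=-6.3352  x^+=1.3537  v^+=1.1724  a^+=-0.8878
step 3: x_pred=1.9222  r=-2.7322  x^+=1.1927  v^+=-0.9241  a^+=-2.8489
step 4: x_pred=0.0178  r=-2.6278  x^+=-0.6838  v^+=-4.2174  a^+=-4.7350
step 5: x_pred=-4.3527  r=1.0927  x^+=-4.0609  v^+=-6.6366  a^+=-3.9508
step 6: x_pred=-9.1174  r=11.1274  x^+=-6.1464  v^+=-2.9406  a^+=4.0362
step 7: x_pred=-7.2018  r=2.7318  x^+=-6.4724  v^+=1.1707  a^+=5.9970

a_post = 5.9970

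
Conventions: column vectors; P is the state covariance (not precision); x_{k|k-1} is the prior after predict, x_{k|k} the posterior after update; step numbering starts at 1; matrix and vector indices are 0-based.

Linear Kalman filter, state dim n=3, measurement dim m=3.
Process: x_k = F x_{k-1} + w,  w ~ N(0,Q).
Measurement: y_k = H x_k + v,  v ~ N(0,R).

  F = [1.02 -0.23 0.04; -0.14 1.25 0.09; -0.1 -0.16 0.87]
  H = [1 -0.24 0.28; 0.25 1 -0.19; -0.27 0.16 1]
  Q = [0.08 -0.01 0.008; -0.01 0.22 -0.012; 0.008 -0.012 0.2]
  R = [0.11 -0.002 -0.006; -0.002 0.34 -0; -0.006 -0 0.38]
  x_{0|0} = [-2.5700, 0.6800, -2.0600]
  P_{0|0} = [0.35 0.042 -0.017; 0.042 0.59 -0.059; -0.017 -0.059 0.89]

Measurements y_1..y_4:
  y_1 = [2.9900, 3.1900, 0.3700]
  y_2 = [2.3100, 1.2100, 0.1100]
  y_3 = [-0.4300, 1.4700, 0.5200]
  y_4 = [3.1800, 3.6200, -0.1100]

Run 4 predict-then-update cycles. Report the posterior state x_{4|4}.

step 1: x^-=[-2.8602, 1.0244, -1.6440]  P^-=[0.4568 -0.1747 0.0163; -0.1747 1.1284 -0.1208; 0.0163 -0.1208 0.9130]  S=[0.8125 -0.4127 0.0823; -0.4127 1.4869 -0.0958; 0.0823 -0.0958 1.3228]  K=[0.7065 0.1446 -0.1356; -0.2580 0.6828 0.1463; 0.2638 -0.0801 0.6500]  nu=[6.5564, 2.5683, 1.0778]  x^+=[1.9973, 1.2444, 0.5804]  P^+=[0.0921 0.0183 -0.0338; 0.0183 0.2328 0.0248; -0.0338 0.0248 0.2323]
step 2: x^-=[1.7743, 1.3281, 0.1061]  P^-=[0.1767 -0.0675 -0.0223; -0.0675 0.5875 -0.0099; -0.0223 -0.0099 0.3823]  S=[0.3718 -0.1832 -0.0031; -0.1832 0.9244 0.0087; -0.0031 0.0087 0.8049]  K=[0.5447 0.0882 -0.0993; -0.2912 0.5605 0.1200; 0.2096 -0.0583 0.4819]  nu=[0.8248, -0.5415, 0.2704]  x^+=[2.1489, 0.8169, 0.4409]  P^+=[0.0687 0.0072 -0.0236; 0.0072 0.1928 0.0184; -0.0236 0.0184 0.1725]
step 3: x^-=[2.0217, 0.7600, 0.0380]  P^-=[0.1563 -0.0667 -0.0116; -0.0667 0.5263 -0.0140; -0.0116 -0.0140 0.3354]  S=[0.3503 -0.1729 0.0026; -0.1729 0.8612 0.0082; 0.0026 0.0082 0.7478]  K=[0.5207 0.0759 -0.0888; -0.2995 0.5336 0.1131; 0.2143 -0.0548 0.4496]  nu=[-2.2799, 0.2118, 0.9063]  x^+=[0.7702, 1.6583, -0.0547]  P^+=[0.0645 0.0048 -0.0202; 0.0048 0.1840 0.0167; -0.0202 0.0167 0.1614]
step 4: x^-=[0.4020, 1.9602, -0.3900]  P^-=[0.1529 -0.0665 -0.0082; -0.0665 0.5126 -0.0152; -0.0082 -0.0152 0.3266]  S=[0.3474 -0.1707 0.0050; -0.1707 0.8473 0.0077; 0.0050 0.0077 0.7361]  K=[0.5166 0.0733 -0.0859; -0.3004 0.5273 0.1116; 0.2175 -0.0538 0.4424]  nu=[3.3577, 1.4852, 0.0749]  x^+=[2.2391, 1.7431, 0.2934]  P^+=[0.0636 0.0043 -0.0192; 0.0043 0.1819 0.0163; -0.0192 0.0163 0.1590]

x_post = [2.2391, 1.7431, 0.2934]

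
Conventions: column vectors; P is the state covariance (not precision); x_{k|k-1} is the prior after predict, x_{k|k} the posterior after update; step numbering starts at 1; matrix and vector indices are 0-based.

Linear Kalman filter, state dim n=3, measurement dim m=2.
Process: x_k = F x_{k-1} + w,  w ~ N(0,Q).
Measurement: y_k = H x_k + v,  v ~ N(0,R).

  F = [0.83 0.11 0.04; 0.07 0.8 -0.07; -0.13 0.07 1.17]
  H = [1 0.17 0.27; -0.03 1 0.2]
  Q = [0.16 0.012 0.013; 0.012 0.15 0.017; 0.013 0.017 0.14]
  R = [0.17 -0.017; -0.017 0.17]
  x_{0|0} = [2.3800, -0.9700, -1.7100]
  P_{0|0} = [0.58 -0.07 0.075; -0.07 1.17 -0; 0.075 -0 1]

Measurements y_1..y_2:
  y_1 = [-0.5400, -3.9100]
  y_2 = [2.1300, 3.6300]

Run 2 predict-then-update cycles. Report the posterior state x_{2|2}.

step 1: x^-=[1.8003, -0.4897, -2.3780]  P^-=[0.5675 0.0947 0.0756; 0.0947 0.8980 0.0091; 0.0756 0.0091 1.5029]  S=[0.9469 0.3113; 0.3113 1.1256]  K=[0.6719 -0.1034; 0.0021 0.7963; 0.4623 0.1453]  nu=[-1.6150, -2.8907]  x^+=[1.0140, -2.7948, -3.5445]  P^+=[0.1713 0.0196 -0.2171; 0.0196 0.1833 -0.2367; -0.2171 -0.2367 1.2350]
step 2: x^-=[0.3924, -1.9167, -4.4745]  P^-=[0.2693 0.0540 -0.1862; 0.0540 0.3050 -0.3175; -0.1862 -0.3175 1.8613]  S=[0.4724 0.0488; 0.0488 0.4217]  K=[0.4866 -0.0357; -0.0163 0.5707; 0.5471 0.0798]  nu=[3.2715, 6.4534]  x^+=[1.7543, 1.7132, -2.1695]  P^+=[0.1585 0.0528 -0.3117; 0.0528 0.1684 -0.3477; -0.3117 -0.3477 1.7129]

x_post = [1.7543, 1.7132, -2.1695]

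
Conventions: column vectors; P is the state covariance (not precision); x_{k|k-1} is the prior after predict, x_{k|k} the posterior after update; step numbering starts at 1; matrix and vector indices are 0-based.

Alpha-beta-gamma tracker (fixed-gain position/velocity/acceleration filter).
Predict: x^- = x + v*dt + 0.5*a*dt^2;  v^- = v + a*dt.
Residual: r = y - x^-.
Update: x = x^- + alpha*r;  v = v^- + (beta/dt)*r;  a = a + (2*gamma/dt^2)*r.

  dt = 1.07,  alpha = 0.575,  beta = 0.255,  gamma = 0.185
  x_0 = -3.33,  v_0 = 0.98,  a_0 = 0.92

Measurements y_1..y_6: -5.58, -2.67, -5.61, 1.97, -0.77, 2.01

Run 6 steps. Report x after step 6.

x_post = 1.5239

step 1: x_pred=-1.7547  r=-3.8253  x^+=-3.9543  v^+=1.0528  a^+=-0.3162
step 2: x_pred=-3.0088  r=0.3388  x^+=-2.8140  v^+=0.7952  a^+=-0.2067
step 3: x_pred=-2.0815  r=-3.5285  x^+=-4.1104  v^+=-0.2669  a^+=-1.3470
step 4: x_pred=-5.1671  r=7.1371  x^+=-1.0633  v^+=-0.0074  a^+=0.9595
step 5: x_pred=-0.5219  r=-0.2481  x^+=-0.6645  v^+=0.9602  a^+=0.8793
step 6: x_pred=0.8662  r=1.1438  x^+=1.5239  v^+=2.1736  a^+=1.2489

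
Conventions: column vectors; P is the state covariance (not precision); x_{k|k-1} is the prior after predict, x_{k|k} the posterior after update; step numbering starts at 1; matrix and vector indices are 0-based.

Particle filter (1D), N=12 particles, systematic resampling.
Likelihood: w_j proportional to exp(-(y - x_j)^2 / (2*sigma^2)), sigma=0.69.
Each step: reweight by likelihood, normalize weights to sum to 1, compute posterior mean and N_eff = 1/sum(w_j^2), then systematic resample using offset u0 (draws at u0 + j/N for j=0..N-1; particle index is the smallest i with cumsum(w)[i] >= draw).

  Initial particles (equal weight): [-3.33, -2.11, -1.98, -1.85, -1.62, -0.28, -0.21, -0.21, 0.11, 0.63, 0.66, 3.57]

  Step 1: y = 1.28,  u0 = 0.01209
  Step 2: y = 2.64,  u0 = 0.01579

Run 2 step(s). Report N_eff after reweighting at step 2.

step 1: w=[0.0000, 0.0000, 0.0000, 0.0000, 0.0001, 0.0426, 0.0533, 0.0533, 0.1303, 0.3519, 0.3663, 0.0022]  mean=0.4513  Neff=3.5397  idx=[5, 6, 8, 8, 9, 9, 9, 9, 10, 10, 10, 10]
step 2: w=[0.0010, 0.0016, 0.0096, 0.0096, 0.1146, 0.1146, 0.1146, 0.1146, 0.1299, 0.1299, 0.1299, 0.1299]  mean=0.6333  Neff=8.3149  idx=[3, 4, 5, 6, 6, 7, 8, 8, 9, 10, 10, 11]

N_eff = 8.3149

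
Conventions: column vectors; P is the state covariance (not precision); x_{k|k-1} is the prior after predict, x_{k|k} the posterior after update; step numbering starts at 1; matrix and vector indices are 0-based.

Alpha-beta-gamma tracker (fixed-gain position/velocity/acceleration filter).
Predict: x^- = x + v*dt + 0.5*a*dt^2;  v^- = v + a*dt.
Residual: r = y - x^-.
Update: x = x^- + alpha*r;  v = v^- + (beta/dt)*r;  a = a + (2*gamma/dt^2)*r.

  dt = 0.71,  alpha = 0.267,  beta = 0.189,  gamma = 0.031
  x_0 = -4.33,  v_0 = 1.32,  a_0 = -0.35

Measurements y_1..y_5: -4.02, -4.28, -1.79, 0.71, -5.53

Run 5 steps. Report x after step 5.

step 1: x_pred=-3.4810  r=-0.5390  x^+=-3.6249  v^+=0.9280  a^+=-0.4163
step 2: x_pred=-3.0710  r=-1.2090  x^+=-3.3938  v^+=0.3106  a^+=-0.5650
step 3: x_pred=-3.3156  r=1.5256  x^+=-2.9083  v^+=0.3156  a^+=-0.3774
step 4: x_pred=-2.7793  r=3.4893  x^+=-1.8477  v^+=0.9765  a^+=0.0518
step 5: x_pred=-1.1413  r=-4.3887  x^+=-2.3131  v^+=-0.1550  a^+=-0.4880

x_post = -2.3131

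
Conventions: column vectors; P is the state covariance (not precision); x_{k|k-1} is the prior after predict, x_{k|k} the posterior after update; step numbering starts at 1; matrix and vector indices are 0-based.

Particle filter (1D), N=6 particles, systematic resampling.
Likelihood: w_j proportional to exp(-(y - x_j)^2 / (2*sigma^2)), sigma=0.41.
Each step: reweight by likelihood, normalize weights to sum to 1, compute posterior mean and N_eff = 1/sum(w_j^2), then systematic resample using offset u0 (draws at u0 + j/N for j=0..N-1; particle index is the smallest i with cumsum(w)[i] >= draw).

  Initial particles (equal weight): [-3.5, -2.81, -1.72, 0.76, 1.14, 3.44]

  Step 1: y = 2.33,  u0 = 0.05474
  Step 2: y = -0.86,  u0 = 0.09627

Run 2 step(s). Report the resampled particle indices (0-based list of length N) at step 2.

step 1: w=[0.0000, 0.0000, 0.0000, 0.0159, 0.3607, 0.6234]  mean=2.5678  Neff=1.9269  idx=[4, 4, 5, 5, 5, 5]
step 2: w=[0.5000, 0.5000, 0.0000, 0.0000, 0.0000, 0.0000]  mean=1.1400  Neff=2.0000  idx=[0, 0, 0, 1, 1, 1]

resampled_idx = [0, 0, 0, 1, 1, 1]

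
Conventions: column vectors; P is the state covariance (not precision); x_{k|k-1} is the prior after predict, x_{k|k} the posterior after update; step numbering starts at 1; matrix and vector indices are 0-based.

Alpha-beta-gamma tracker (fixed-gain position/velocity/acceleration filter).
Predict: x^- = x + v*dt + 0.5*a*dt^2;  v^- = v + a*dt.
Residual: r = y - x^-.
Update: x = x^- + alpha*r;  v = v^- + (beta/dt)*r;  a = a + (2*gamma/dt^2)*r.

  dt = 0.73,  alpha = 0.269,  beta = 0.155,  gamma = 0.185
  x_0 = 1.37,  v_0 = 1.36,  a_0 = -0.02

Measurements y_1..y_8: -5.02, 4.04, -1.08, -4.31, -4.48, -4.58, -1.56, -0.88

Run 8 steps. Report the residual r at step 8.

step 1: x_pred=2.3575  r=-7.3775  x^+=0.3729  v^+=-0.2210  a^+=-5.1423
step 2: x_pred=-1.1586  r=5.1986  x^+=0.2398  v^+=-2.8711  a^+=-1.5328
step 3: x_pred=-2.2645  r=1.1845  x^+=-1.9459  v^+=-3.7386  a^+=-0.7104
step 4: x_pred=-4.8643  r=0.5543  x^+=-4.7152  v^+=-4.1395  a^+=-0.3255
step 5: x_pred=-7.8237  r=3.3437  x^+=-6.9243  v^+=-3.6671  a^+=1.9961
step 6: x_pred=-9.0694  r=4.4894  x^+=-7.8618  v^+=-1.2568  a^+=5.1131
step 7: x_pred=-7.4168  r=5.8568  x^+=-5.8413  v^+=3.7194  a^+=9.1796
step 8: x_pred=-0.6803  r=-0.1997  x^+=-0.7340  v^+=10.3781  a^+=9.0409

resid = -0.1997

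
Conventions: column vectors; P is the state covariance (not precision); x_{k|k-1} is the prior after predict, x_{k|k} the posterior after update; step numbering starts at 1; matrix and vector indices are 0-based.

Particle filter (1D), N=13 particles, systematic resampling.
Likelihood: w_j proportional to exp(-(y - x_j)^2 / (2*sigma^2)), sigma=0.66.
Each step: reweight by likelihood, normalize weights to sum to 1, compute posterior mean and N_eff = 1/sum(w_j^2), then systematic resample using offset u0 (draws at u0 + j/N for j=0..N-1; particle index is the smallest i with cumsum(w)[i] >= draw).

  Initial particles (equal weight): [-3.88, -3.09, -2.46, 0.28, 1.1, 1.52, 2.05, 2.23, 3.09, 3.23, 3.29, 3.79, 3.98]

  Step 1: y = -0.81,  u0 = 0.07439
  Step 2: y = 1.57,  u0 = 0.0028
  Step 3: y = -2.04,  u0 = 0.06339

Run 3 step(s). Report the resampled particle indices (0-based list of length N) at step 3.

step 1: w=[0.0001, 0.0080, 0.1375, 0.8004, 0.0475, 0.0062, 0.0003, 0.0001, 0.0000, 0.0000, 0.0000, 0.0000, 0.0000]  mean=-0.0769  Neff=1.5109  idx=[2, 3, 3, 3, 3, 3, 3, 3, 3, 3, 3, 3, 5]
step 2: w=[0.0000, 0.0564, 0.0564, 0.0564, 0.0564, 0.0564, 0.0564, 0.0564, 0.0564, 0.0564, 0.0564, 0.0564, 0.3797]  mean=0.7509  Neff=5.5810  idx=[1, 2, 3, 5, 6, 7, 9, 10, 11, 12, 12, 12, 12]
step 3: w=[0.1111, 0.1111, 0.1111, 0.1111, 0.1111, 0.1111, 0.1111, 0.1111, 0.1111, 0.0000, 0.0000, 0.0000, 0.0000]  mean=0.2801  Neff=9.0019  idx=[0, 1, 1, 2, 3, 4, 4, 5, 6, 6, 7, 8, 8]

resampled_idx = [0, 1, 1, 2, 3, 4, 4, 5, 6, 6, 7, 8, 8]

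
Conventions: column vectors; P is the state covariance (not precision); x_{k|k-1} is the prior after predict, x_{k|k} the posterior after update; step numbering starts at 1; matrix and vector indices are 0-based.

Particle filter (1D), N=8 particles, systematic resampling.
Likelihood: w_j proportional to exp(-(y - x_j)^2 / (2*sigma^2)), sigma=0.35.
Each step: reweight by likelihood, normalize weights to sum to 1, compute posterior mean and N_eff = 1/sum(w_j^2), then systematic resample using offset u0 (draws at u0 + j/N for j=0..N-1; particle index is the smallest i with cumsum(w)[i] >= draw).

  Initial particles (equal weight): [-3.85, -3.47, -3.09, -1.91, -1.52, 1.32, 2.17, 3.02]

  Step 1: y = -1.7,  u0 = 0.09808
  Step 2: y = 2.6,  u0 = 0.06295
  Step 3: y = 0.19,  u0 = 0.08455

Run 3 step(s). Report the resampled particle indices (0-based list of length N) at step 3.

resampled_idx = [0, 1, 2, 3, 4, 5, 6, 7]

step 1: w=[0.0000, 0.0000, 0.0002, 0.4880, 0.5118, 0.0000, 0.0000, 0.0000]  mean=-1.7107  Neff=1.9997  idx=[3, 3, 3, 3, 4, 4, 4, 4]
step 2: w=[0.0000, 0.0000, 0.0000, 0.0000, 0.2500, 0.2500, 0.2500, 0.2500]  mean=-1.5200  Neff=4.0000  idx=[4, 4, 5, 5, 6, 6, 7, 7]
step 3: w=[0.1250, 0.1250, 0.1250, 0.1250, 0.1250, 0.1250, 0.1250, 0.1250]  mean=-1.5200  Neff=8.0000  idx=[0, 1, 2, 3, 4, 5, 6, 7]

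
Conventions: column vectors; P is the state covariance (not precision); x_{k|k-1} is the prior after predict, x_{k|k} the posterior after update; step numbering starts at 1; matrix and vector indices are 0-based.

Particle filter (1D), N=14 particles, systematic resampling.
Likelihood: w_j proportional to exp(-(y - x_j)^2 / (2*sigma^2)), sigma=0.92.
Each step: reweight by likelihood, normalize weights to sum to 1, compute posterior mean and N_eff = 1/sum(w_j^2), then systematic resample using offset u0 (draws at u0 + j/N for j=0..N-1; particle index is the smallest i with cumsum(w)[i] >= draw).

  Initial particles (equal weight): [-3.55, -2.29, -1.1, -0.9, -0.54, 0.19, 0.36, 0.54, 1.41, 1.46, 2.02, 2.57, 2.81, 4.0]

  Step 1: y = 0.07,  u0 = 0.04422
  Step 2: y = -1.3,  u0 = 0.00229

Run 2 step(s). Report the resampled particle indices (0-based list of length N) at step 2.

resampled_idx = [0, 0, 0, 1, 1, 2, 2, 3, 3, 4, 4, 5, 7, 9]

step 1: w=[0.0001, 0.0068, 0.0812, 0.1045, 0.1462, 0.1807, 0.1734, 0.1599, 0.0631, 0.0582, 0.0193, 0.0045, 0.0022, 0.0000]  mean=0.1356  Neff=7.4088  idx=[2, 3, 3, 4, 4, 5, 5, 6, 6, 6, 7, 7, 8, 9]
step 2: w=[0.1731, 0.1613, 0.1613, 0.1260, 0.1260, 0.0478, 0.0478, 0.0348, 0.0348, 0.0348, 0.0240, 0.0240, 0.0023, 0.0020]  mean=-0.5291  Neff=8.1214  idx=[0, 0, 0, 1, 1, 2, 2, 3, 3, 4, 4, 5, 7, 9]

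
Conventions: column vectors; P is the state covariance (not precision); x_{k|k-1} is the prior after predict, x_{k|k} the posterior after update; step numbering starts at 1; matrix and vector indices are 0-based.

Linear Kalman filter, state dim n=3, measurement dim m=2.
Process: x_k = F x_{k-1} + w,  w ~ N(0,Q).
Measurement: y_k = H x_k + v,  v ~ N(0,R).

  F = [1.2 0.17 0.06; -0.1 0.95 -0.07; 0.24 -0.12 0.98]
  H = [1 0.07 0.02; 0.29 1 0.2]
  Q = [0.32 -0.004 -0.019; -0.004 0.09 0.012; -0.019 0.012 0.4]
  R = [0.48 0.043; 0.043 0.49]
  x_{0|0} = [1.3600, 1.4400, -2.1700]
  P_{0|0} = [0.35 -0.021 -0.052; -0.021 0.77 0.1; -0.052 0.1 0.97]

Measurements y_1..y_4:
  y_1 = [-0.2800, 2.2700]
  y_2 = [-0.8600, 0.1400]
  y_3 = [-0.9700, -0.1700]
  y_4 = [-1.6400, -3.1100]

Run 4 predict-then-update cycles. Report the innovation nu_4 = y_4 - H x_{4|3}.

innov = [-0.8195, -3.7259]

step 1: x^-=[1.7466, 1.3839, -1.9730]  P^-=[0.8357 0.0599 0.0793; 0.0599 0.7831 -0.0559; 0.0793 -0.0559 1.3161]  S=[1.3315 0.4210; 0.4210 1.4177]  K=[0.6192 0.0405; -0.1001 0.5865; 0.0276 0.1543]  nu=[-2.0840, 0.7742]  x^+=[0.4876, 2.0466, -1.9111]  P^+=[0.3018 -0.0424 0.0070; -0.0424 0.3316 -0.1808; 0.0070 -0.1808 1.2777]
step 2: x^-=[0.8184, 2.0293, -2.0015]  P^-=[0.7488 -0.0485 0.1202; -0.0485 0.4307 -0.3015; 0.1202 -0.3015 1.6975]  S=[1.2287 0.2621; 0.2621 0.9168]  K=[0.6003 0.0386; -0.1094 0.4200; 0.0972 0.0517]  nu=[-1.7804, -1.7264]  x^+=[-0.3171, 1.4991, -2.2638]  P^+=[0.2924 -0.0476 0.0375; -0.0476 0.2784 -0.3175; 0.0375 -0.3175 1.6808]
step 3: x^-=[-0.2614, 1.6143, -2.4745]  P^-=[0.7347 -0.0723 0.1573; -0.0723 0.4042 -0.4561; 0.1573 -0.4561 2.1302]  S=[1.2124 0.2359; 0.2359 0.8351]  K=[0.5971 0.0375; -0.1184 0.3831; 0.1428 -0.0217]  nu=[-0.7721, -1.2136]  x^+=[-0.7679, 1.2408, -2.5584]  P^+=[0.2907 -0.0515 0.0564; -0.0515 0.2860 -0.4422; 0.0564 -0.4422 2.1065]
step 4: x^-=[-0.8641, 1.4346, -2.8404]  P^-=[0.7325 -0.0844 0.1848; -0.0844 0.4308 -0.6063; 0.1848 -0.6063 2.5775]  S=[1.2095 0.2272; 0.2272 0.8154]  K=[0.5970 0.0360; -0.1272 0.3850; 0.1782 -0.0953]  nu=[-0.8195, -3.7259]  x^+=[-1.4874, 0.1045, -2.6314]  P^+=[0.2906 -0.0550 0.0703; -0.0550 0.3126 -0.5673; 0.0703 -0.5673 2.5394]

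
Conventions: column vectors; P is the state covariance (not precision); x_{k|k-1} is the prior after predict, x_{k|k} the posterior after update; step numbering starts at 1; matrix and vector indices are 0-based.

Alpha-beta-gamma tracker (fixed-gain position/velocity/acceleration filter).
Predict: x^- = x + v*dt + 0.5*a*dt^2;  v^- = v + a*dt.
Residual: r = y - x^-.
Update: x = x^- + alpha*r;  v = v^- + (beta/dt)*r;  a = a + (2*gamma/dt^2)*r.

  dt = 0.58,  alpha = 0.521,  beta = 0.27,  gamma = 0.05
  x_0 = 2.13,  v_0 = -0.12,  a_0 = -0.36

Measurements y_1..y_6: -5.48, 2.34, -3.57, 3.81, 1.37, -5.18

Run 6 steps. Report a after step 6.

a_post = -0.2263

step 1: x_pred=1.9998  r=-7.4798  x^+=-1.8972  v^+=-3.8108  a^+=-2.5835
step 2: x_pred=-4.5420  r=6.8820  x^+=-0.9565  v^+=-2.1056  a^+=-0.5377
step 3: x_pred=-2.2681  r=-1.3019  x^+=-2.9464  v^+=-3.0235  a^+=-0.9247
step 4: x_pred=-4.8556  r=8.6656  x^+=-0.3408  v^+=0.4741  a^+=1.6512
step 5: x_pred=0.2119  r=1.1581  x^+=0.8153  v^+=1.9710  a^+=1.9955
step 6: x_pred=2.2941  r=-7.4741  x^+=-1.5999  v^+=-0.3510  a^+=-0.2263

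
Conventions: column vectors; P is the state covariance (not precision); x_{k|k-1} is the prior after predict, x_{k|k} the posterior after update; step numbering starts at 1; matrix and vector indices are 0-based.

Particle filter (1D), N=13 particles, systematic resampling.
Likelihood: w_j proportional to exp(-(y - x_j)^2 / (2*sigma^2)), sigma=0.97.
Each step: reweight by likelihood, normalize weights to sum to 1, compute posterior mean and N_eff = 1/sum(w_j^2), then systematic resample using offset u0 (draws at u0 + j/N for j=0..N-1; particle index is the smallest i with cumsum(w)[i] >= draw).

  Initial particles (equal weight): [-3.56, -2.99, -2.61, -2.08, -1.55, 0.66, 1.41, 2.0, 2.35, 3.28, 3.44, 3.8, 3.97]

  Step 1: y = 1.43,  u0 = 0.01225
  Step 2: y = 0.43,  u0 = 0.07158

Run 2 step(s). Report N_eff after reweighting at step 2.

step 1: w=[0.0000, 0.0000, 0.0000, 0.0004, 0.0025, 0.2038, 0.2792, 0.2349, 0.1781, 0.0453, 0.0326, 0.0141, 0.0091]  mean=1.7620  Neff=4.7671  idx=[5, 5, 5, 6, 6, 6, 6, 7, 7, 7, 8, 8, 9]
step 2: w=[0.1514, 0.1514, 0.1514, 0.0935, 0.0935, 0.0935, 0.0935, 0.0420, 0.0420, 0.0420, 0.0220, 0.0220, 0.0021]  mean=1.1889  Neff=9.0952  idx=[0, 0, 1, 1, 2, 3, 3, 4, 5, 6, 7, 9, 11]

N_eff = 9.0952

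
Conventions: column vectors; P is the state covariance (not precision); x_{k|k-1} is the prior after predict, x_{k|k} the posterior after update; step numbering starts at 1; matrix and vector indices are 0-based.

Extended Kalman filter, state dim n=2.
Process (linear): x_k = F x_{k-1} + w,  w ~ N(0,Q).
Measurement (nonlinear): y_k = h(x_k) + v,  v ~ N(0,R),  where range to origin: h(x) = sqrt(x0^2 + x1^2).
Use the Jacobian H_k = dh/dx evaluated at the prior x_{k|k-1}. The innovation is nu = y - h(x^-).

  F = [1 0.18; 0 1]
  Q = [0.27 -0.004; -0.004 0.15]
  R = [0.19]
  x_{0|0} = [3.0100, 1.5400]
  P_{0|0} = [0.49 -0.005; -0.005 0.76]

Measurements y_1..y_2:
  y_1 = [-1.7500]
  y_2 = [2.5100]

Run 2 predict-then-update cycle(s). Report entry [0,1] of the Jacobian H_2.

step 1: x^-=[3.2872, 1.5400]  P^-=[0.7828 0.1278; 0.1278 0.9100]  H_jac=[0.9056 0.4242]  S=[1.0939]  K=[0.6976; 0.4587]  nu=[-5.3801]  x^+=[-0.4659, -0.9279]  P^+=[0.2505 -0.2222; -0.2222 0.6798]
step 2: x^-=[-0.6329, -0.9279]  P^-=[0.4625 -0.1039; -0.1039 0.8298]  H_jac=[-0.5635 -0.8261]  S=[0.8065]  K=[-0.2168; -0.7775]  nu=[1.3868]  x^+=[-0.9335, -2.0061]  P^+=[0.4246 -0.2398; -0.2398 0.3424]

H_jac[0,1] = -0.8261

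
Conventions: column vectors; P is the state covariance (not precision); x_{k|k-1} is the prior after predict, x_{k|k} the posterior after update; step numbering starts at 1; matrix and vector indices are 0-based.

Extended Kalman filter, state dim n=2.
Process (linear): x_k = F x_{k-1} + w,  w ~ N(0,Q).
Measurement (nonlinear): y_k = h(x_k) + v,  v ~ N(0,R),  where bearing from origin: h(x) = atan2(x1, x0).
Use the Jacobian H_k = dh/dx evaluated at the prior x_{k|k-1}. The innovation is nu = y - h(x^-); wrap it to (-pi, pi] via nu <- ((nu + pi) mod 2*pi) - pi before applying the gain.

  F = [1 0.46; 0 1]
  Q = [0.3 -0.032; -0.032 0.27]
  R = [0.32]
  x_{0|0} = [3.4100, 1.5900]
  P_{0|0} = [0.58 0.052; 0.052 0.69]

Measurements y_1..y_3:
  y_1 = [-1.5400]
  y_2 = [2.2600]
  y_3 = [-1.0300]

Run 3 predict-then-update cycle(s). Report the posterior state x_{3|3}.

step 1: x^-=[4.1414, 1.5900]  P^-=[1.0738 0.3374; 0.3374 0.9600]  H_jac=[-0.0808 0.2104]  S=[0.3581]  K=[-0.0440; 0.4881]  nu=[-1.9066]  x^+=[4.2253, 0.6594]  P^+=[1.0732 0.3451; 0.3451 0.8747]
step 2: x^-=[4.5286, 0.6594]  P^-=[1.8757 0.7155; 0.7155 1.1447]  H_jac=[-0.0315 0.2162]  S=[0.3656]  K=[0.2616; 0.6153]  nu=[2.1154]  x^+=[5.0820, 1.9611]  P^+=[1.8507 0.6566; 0.6566 1.0062]
step 3: x^-=[5.9841, 1.9611]  P^-=[2.9677 1.0875; 1.0875 1.2762]  H_jac=[-0.0495 0.1509]  S=[0.3401]  K=[0.0510; 0.4082]  nu=[-1.3467]  x^+=[5.9154, 1.4114]  P^+=[2.9668 1.0804; 1.0804 1.2196]

x_post = [5.9154, 1.4114]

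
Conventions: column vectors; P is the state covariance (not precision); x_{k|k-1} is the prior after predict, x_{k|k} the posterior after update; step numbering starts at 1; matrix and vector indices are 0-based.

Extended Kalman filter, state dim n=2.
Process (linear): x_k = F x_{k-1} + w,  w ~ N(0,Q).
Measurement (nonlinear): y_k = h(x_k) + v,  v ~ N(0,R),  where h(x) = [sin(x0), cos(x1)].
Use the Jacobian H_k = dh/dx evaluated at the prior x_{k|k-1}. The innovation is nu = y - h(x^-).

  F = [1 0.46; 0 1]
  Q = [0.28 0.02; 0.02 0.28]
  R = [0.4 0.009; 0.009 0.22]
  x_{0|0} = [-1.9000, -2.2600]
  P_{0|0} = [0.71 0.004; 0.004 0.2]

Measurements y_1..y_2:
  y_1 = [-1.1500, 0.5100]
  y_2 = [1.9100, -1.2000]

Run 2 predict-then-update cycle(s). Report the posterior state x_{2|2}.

step 1: x^-=[-2.9396, -2.2600]  P^-=[1.0360 0.1160; 0.1160 0.4800]  H_jac=[-0.9797 0.0000; 0.0000 0.7718]  S=[1.3943 -0.0787; -0.0787 0.5059]  K=[-0.7243 0.0643; -0.0405 0.7260]  nu=[-0.9494, 1.1459]  x^+=[-2.1783, -1.3896]  P^+=[0.2951 0.0099; 0.0099 0.2065]
step 2: x^-=[-2.8175, -1.3896]  P^-=[0.6279 0.1249; 0.1249 0.4865]  H_jac=[-0.9480 0.0000; 0.0000 0.9836]  S=[0.9643 -0.1074; -0.1074 0.6907]  K=[-0.6080 0.0832; -0.0464 0.6856]  nu=[2.2284, -1.3802]  x^+=[-4.2874, -2.4392]  P^+=[0.2558 0.0131; 0.0131 0.1529]

x_post = [-4.2874, -2.4392]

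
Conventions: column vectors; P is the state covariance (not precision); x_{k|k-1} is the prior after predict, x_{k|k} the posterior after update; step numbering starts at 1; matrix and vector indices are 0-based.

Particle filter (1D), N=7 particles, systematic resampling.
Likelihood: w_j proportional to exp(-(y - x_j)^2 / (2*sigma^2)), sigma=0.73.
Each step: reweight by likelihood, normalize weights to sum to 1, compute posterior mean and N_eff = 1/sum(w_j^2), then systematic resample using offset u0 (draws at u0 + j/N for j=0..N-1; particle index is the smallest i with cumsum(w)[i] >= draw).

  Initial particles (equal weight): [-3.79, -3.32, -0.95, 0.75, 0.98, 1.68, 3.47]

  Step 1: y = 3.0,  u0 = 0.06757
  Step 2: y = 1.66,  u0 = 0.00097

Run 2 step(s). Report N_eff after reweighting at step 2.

step 1: w=[0.0000, 0.0000, 0.0000, 0.0083, 0.0209, 0.1878, 0.7829]  mean=3.0590  Neff=1.5415  idx=[5, 5, 6, 6, 6, 6, 6]
step 2: w=[0.4482, 0.4482, 0.0207, 0.0207, 0.0207, 0.0207, 0.0207]  mean=1.8656  Neff=2.4761  idx=[0, 0, 0, 0, 1, 1, 1]

N_eff = 2.4761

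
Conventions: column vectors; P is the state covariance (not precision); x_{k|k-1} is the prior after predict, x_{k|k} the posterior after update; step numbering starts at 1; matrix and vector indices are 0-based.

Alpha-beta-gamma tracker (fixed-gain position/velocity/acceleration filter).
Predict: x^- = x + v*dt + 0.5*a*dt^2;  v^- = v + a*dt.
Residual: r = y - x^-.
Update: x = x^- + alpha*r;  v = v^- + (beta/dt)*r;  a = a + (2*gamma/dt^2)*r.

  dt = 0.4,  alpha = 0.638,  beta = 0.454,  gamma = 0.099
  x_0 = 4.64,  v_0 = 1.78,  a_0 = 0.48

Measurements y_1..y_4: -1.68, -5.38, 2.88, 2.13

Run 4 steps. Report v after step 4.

step 1: x_pred=5.3904  r=-7.0704  x^+=0.8795  v^+=-6.0529  a^+=-8.2696
step 2: x_pred=-2.2032  r=-3.1768  x^+=-4.2300  v^+=-12.9664  a^+=-12.2009
step 3: x_pred=-10.3926  r=13.2726  x^+=-1.9247  v^+=-2.7823  a^+=4.2240
step 4: x_pred=-2.6997  r=4.8297  x^+=0.3817  v^+=4.3890  a^+=10.2008

v_post = 4.3890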